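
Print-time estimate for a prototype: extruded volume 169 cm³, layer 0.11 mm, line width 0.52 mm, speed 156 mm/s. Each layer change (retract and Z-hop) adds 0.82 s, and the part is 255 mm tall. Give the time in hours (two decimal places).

Bead cross-section: 0.11 × 0.52 → 0.0572 mm².
Toolpath length = 169 cm³ / 0.0572 mm² = 169000 / 0.0572 = 2954545.5 mm.
Extrusion time = 2954545.5 / 156 = 18939.4 s.
Layers = ⌈255/0.11⌉ = 2319.
Z-hop total: 2319 × 0.82 → 1901.58 s.
Altogether 18939.4 + 1901.58 = 20840.98 s, i.e. 5.79 hours.

5.79 hours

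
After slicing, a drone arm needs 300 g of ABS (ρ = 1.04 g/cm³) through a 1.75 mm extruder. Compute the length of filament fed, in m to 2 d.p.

Extruded volume: 300/1.04 = 288.4615 cm³ (288461.5 mm³).
Cross-section of 1.75 mm filament: π·(1.75/2)² = 2.4053 mm².
Length = 288461.5 / 2.4053 = 119927.45 mm = 119.93 m.

119.93 m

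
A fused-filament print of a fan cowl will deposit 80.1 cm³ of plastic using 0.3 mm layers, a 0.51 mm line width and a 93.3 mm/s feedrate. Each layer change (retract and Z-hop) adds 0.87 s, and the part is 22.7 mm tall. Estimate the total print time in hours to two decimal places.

Bead cross-section = 0.3 × 0.51, so 0.153 mm².
Total extruded path = 80100/0.153 = 523529.4 mm.
Time extruding: 523529.4 / 93.3 → 5611.2 s.
Layer count = ceil(22.7 / 0.3) = 76.
Non-print overhead: 76 × 0.87 → 66.12 s.
Altogether 5611.2 + 66.12 = 5677.32 s, i.e. 1.58 hours.

1.58 hours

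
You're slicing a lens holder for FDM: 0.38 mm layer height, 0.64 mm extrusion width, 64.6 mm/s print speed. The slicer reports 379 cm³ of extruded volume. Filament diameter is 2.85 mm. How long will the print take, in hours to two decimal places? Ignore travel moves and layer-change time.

Extrusion cross-section = 0.38 × 0.64, so 0.2432 mm².
Total extruded path = 379000/0.2432 = 1558388.2 mm.
Extrusion time: 1558388.2 / 64.6 → 24123.7 s.
Converting: 24123.7 s = 6.70 hours.

6.70 hours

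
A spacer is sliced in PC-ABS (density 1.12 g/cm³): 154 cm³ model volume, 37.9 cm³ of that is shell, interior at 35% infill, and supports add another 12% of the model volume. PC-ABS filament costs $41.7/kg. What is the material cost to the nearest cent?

Infill region = 154 − 37.9, so 116.1 cm³.
Infill deposited: 0.35 × 116.1 → 40.635 cm³.
Support = 0.12 × 154, so 18.48 cm³.
Deposited volume = 37.9 + 40.635 + 18.48 = 97.015 cm³.
Mass = 97.015 × 1.12, so 108.6568 g.
At $41.7/kg: 108.6568/1000 × 41.7 = $4.53.

$4.53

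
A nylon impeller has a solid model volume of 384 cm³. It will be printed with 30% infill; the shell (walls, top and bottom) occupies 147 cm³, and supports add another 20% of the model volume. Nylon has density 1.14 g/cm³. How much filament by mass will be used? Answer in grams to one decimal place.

336.2 g

Interior volume: 384 − 147 → 237 cm³.
Deposited infill: 0.30 × 237 → 71.1 cm³.
Support = 0.20 × 384 = 76.8 cm³.
Deposited volume = 147 + 71.1 + 76.8, so 294.9 cm³.
Mass = 294.9 × 1.14 = 336.186 g.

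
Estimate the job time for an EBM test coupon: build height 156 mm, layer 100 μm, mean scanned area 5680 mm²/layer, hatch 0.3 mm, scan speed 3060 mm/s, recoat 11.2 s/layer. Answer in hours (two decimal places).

7.53 hours

Layer count = ceil(156 / 0.1) = 1560.
Hatch length per layer = 5680 / 0.3 = 18933.3 mm.
Per-layer scan time: 18933.3 / 3060 → 6.1874 s.
Layer cycle: 6.1874 + 11.2 → 17.3874 s.
Build time = 1560 × 17.3874 = 27124.344 s = 7.53 hours.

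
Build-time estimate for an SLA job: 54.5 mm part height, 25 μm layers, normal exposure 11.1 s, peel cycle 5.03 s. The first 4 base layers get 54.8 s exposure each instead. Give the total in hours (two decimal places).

Number of layers: 54.5 / 0.025 → 2180 (rounded up).
Base layers = 4 × (54.8 + 5.03) = 239.32 s.
Regular layers = 2176 × (11.1 + 5.03), so 35098.88 s.
Total = 239.32 + 35098.88 = 35338.2 s = 9.82 hours.

9.82 hours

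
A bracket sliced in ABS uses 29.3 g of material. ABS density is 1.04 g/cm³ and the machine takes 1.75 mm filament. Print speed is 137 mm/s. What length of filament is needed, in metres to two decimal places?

11.71 m

Volume = 29.3 g / 1.04 g·cm⁻³ = 28.1731 cm³ = 28173.1 mm³.
Cross-section of 1.75 mm filament: π·(1.75/2)² = 2.4053 mm².
Length = 28173.1 / 2.4053 = 11712.93 mm = 11.71 m.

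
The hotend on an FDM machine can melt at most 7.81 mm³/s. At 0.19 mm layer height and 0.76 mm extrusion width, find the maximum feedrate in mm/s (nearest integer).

Bead cross-section = 0.19 × 0.76 = 0.1444 mm².
v_max = Q/A = 7.81/0.1444 = 54.09 mm/s → 54 mm/s.

54 mm/s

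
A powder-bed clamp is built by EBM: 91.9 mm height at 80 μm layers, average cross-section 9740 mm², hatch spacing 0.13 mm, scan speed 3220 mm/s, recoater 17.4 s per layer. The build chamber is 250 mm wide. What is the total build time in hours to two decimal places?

12.98 hours

Layer count = ceil(91.9 / 0.08) = 1149.
Scan path per layer = 9740 / 0.13, so 74923.1 mm.
Scan time per layer = 74923.1 / 3220, so 23.268 s.
Time per layer: 23.268 + 17.4 → 40.668 s.
1149 layers × 40.668 s/layer = 46727.532 s, i.e. 12.98 hours.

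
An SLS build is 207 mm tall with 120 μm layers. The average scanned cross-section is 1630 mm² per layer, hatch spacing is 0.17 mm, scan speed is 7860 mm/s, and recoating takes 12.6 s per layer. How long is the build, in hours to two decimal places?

Number of layers: 207 / 0.12 → 1725 (rounded up).
Per-layer scan distance = 1630 / 0.17 = 9588.2 mm.
Scan time per layer = 9588.2 / 7860 = 1.2199 s.
Time per layer: 1.2199 + 12.6 → 13.8199 s.
Build time = 1725 × 13.8199 = 23839.3275 s = 6.62 hours.

6.62 hours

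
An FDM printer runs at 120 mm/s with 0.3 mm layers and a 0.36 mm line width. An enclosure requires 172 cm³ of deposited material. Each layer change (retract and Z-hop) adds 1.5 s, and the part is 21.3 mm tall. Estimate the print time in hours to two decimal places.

3.72 hours

Bead cross-section = 0.3 × 0.36 = 0.108 mm².
Total extruded path = 172000/0.108 = 1592592.6 mm.
Time extruding: 1592592.6 / 120 → 13271.6 s.
Number of layers: 21.3 / 0.3 → 71 (rounded up).
Z-hop total = 71 × 1.5 = 106.5 s.
Total = 13271.6 + 106.5 = 13378.1 s = 3.72 hours.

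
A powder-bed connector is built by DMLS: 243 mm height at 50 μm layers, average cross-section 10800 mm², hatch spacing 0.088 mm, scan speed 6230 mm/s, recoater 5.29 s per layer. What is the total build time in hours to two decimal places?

Layers = ⌈243/0.05⌉ = 4860.
Scan path per layer = 10800 / 0.088, so 122727.3 mm.
Laser time per layer = 122727.3 / 6230, so 19.6994 s.
Time per layer = 19.6994 + 5.29, so 24.9894 s.
Build time = 4860 × 24.9894 = 121448.484 s = 33.74 hours.

33.74 hours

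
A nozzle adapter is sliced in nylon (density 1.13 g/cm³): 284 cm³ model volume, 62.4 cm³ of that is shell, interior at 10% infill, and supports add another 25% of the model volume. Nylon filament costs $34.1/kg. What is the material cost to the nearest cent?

$5.99

Volume inside the shell = 284 − 62.4 = 221.6 cm³.
Deposited infill = 0.10 × 221.6, so 22.16 cm³.
Support = 0.25 × 284 = 71 cm³.
Deposited volume = 62.4 + 22.16 + 71, so 155.56 cm³.
Mass = 155.56 × 1.13, so 175.7828 g.
Cost = 175.7828 g / 1000 × $34.1/kg = $5.99.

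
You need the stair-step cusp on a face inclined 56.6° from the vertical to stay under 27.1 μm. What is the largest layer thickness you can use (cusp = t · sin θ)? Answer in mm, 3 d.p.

0.032 mm

sin(56.6°) = 0.8348; t_max = 0.0271/0.8348 = 0.032 mm.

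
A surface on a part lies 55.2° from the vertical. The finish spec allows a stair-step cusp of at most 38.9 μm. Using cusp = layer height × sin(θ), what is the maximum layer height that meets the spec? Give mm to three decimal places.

0.047 mm

t = h_c / sin θ = 0.0389 / 0.8211 = 0.047 mm.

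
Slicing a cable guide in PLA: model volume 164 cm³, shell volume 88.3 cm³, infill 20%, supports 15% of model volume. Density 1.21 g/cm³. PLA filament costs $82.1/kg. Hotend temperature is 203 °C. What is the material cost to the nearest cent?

Infill region = 164 − 88.3 = 75.7 cm³.
Deposited infill = 0.20 × 75.7 = 15.14 cm³.
Support: 0.15 × 164 → 24.6 cm³.
Total printed volume = 88.3 + 15.14 + 24.6, so 128.04 cm³.
Mass = 128.04 × 1.21, so 154.9284 g.
At $82.1/kg: 154.9284/1000 × 82.1 = $12.72.

$12.72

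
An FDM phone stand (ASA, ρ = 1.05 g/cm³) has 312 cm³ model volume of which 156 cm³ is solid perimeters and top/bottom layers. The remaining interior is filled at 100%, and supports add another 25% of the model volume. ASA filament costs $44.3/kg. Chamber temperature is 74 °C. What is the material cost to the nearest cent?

Infill region = 312 − 156, so 156 cm³.
Infill volume = 1.00 × 156, so 156 cm³.
Support: 0.25 × 312 → 78 cm³.
Total printed volume = 156 + 156 + 78, so 390 cm³.
Mass: 390 × 1.05 → 409.5 g.
At $44.3/kg: 409.5/1000 × 44.3 = $18.14.

$18.14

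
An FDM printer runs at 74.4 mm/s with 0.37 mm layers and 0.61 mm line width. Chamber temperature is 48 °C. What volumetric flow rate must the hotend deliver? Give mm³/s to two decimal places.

A: 0.37 × 0.61 → 0.2257 mm².
Volumetric flow = 74.4 × 0.2257 = 16.79 mm³/s.

16.79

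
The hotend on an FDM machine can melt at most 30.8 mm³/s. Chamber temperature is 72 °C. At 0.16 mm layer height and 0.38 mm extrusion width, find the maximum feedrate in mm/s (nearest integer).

507 mm/s

Bead cross-section = 0.16 × 0.38 = 0.0608 mm².
v_max = Q/A = 30.8/0.0608 = 506.58 mm/s → 507 mm/s.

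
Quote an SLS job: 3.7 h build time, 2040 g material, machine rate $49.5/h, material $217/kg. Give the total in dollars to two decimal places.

Machine-time cost: 49.5 × 3.7 → $183.15.
Feedstock cost: 217 × 2040/1000 → $442.68.
Job cost: 183.15 + 442.68 = $625.83.

$625.83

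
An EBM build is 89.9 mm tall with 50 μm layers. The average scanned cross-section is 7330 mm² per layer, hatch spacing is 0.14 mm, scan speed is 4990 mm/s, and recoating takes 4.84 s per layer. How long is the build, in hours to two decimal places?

7.66 hours

Number of layers: 89.9 / 0.05 → 1798 (rounded up).
Scan path per layer: 7330 / 0.14 → 52357.1 mm.
Beam time per layer = 52357.1 / 4990 = 10.4924 s.
Layer cycle = 10.4924 + 4.84, so 15.3324 s.
1798 layers × 15.3324 s/layer = 27567.6552 s, i.e. 7.66 hours.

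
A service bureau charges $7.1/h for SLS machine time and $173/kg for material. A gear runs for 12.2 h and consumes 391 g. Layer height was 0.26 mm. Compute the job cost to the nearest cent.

Time charge: 7.1 × 12.2 → $86.62.
Feedstock cost = 173 × 391/1000, so $67.643.
Job cost: 86.62 + 67.643 = 154.263 ≈ $154.26.

$154.26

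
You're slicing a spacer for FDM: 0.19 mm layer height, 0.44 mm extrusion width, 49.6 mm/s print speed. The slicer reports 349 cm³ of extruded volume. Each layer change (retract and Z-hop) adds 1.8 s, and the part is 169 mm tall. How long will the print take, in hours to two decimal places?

23.82 hours

Bead cross-section = 0.19 × 0.44, so 0.0836 mm².
Path length: 349000 mm³ / 0.0836 mm² → 4174641.1 mm.
Time extruding = 4174641.1 / 49.6 = 84166.2 s.
Number of layers: 169 / 0.19 → 890 (rounded up).
Z-hop total: 890 × 1.8 → 1602 s.
Altogether 84166.2 + 1602 = 85768.2 s, i.e. 23.82 hours.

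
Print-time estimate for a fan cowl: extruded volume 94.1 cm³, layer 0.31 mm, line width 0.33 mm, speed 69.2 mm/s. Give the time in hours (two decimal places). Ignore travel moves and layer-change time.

3.69 hours

Bead cross-section: 0.31 × 0.33 → 0.1023 mm².
Total extruded path = 94100/0.1023 = 919843.6 mm.
Extrusion time = 919843.6 / 69.2 = 13292.5 s.
In the requested units: 13292.5 s = 3.69 hours.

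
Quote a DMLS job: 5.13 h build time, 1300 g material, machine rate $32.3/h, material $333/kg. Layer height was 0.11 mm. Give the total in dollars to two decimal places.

$598.60

Time charge = 32.3 × 5.13, so $165.699.
Material charge = 333 × 1300/1000, so $432.90.
Job cost: 165.699 + 432.90 = 598.599 ≈ $598.60.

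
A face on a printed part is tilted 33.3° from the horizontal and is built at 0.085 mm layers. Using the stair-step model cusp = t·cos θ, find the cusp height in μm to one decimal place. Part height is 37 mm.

71.0 μm

Cusp = layer height × cos(33.3°) = 0.085 × 0.8358 = 0.071043 mm = 71.0 μm.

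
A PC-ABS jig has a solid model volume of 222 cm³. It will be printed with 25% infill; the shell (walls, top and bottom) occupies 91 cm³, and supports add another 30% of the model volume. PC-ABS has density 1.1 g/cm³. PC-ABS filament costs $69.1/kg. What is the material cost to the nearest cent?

Volume inside the shell = 222 − 91, so 131 cm³.
Deposited infill: 0.25 × 131 → 32.75 cm³.
Support = 0.30 × 222, so 66.6 cm³.
Deposited volume = 91 + 32.75 + 66.6, so 190.35 cm³.
Mass = 190.35 × 1.1, so 209.385 g.
Cost = 209.385 g / 1000 × $69.1/kg = $14.47.

$14.47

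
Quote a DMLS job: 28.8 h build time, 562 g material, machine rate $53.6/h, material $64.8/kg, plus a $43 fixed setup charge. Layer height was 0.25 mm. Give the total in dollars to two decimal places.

Machine-time cost = 53.6 × 28.8 = $1543.68.
Material charge: 64.8 × 562/1000 → $36.4176.
Total = 1543.68 + 36.4176 + 43 = 1623.0976 ≈ $1623.10.

$1623.10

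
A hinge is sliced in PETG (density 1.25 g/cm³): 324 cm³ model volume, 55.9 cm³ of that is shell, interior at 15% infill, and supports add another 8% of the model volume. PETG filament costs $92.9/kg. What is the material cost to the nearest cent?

$14.17

Infill region = 324 − 55.9 = 268.1 cm³.
Infill volume = 0.15 × 268.1, so 40.215 cm³.
Support = 0.08 × 324 = 25.92 cm³.
Total printed volume: 55.9 + 40.215 + 25.92 → 122.035 cm³.
Mass = 122.035 × 1.25 = 152.54375 g.
At $92.9/kg: 152.54375/1000 × 92.9 = $14.17.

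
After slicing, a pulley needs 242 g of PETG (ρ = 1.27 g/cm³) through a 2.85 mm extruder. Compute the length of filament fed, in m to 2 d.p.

29.87 m

Volume = 242 g / 1.27 g·cm⁻³ = 190.5512 cm³ = 190551.2 mm³.
A = π r² = π × 1.425² = 6.3794 mm².
L = V/A = 190551.2/6.3794 = 29869.77 mm → 29.87 m.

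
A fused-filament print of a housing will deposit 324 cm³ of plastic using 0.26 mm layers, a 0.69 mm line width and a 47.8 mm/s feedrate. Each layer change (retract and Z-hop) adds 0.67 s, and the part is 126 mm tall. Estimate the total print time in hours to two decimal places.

10.59 hours

Extrusion cross-section = 0.26 × 0.69, so 0.1794 mm².
Path length: 324000 mm³ / 0.1794 mm² → 1806020.1 mm.
Extrusion time: 1806020.1 / 47.8 → 37782.8 s.
Layer count = ceil(126 / 0.26) = 485.
Non-print overhead = 485 × 0.67 = 324.95 s.
Altogether 37782.8 + 324.95 = 38107.75 s, i.e. 10.59 hours.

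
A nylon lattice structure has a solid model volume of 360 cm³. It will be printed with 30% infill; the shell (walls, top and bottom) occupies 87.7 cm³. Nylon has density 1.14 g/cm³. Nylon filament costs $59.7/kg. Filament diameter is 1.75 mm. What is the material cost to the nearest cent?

$11.53

Infill region: 360 − 87.7 → 272.3 cm³.
Infill volume: 0.30 × 272.3 → 81.69 cm³.
Total extruded: 87.7 + 81.69 → 169.39 cm³.
Mass: 169.39 × 1.14 → 193.1046 g.
Cost = 193.1046 g / 1000 × $59.7/kg = $11.53.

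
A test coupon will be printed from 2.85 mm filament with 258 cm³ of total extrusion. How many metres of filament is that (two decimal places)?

A = π r² = π × 1.425² = 6.3794 mm².
L = 258000 mm³ / 6.3794 mm² = 40442.67 mm, i.e. 40.44 m.

40.44 m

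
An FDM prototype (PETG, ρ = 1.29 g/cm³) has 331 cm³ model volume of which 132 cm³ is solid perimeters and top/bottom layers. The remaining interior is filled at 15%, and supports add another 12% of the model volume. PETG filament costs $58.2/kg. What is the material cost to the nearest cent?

Volume inside the shell: 331 − 132 → 199 cm³.
Infill volume = 0.15 × 199, so 29.85 cm³.
Support: 0.12 × 331 → 39.72 cm³.
Total printed volume: 132 + 29.85 + 39.72 → 201.57 cm³.
Mass: 201.57 × 1.29 → 260.0253 g.
Cost = 260.0253 g / 1000 × $58.2/kg = $15.13.

$15.13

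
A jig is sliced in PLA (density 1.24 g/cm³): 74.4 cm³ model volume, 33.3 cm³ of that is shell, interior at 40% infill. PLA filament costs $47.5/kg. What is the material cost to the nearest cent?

Interior volume: 74.4 − 33.3 → 41.1 cm³.
Infill volume = 0.40 × 41.1, so 16.44 cm³.
Total extruded = 33.3 + 16.44 = 49.74 cm³.
Mass = 49.74 × 1.24 = 61.6776 g.
Cost = 61.6776 g / 1000 × $47.5/kg = $2.93.

$2.93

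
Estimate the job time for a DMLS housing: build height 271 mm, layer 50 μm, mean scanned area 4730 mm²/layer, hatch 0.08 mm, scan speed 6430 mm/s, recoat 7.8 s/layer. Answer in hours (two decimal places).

25.59 hours

Number of layers: 271 / 0.05 → 5420 (rounded up).
Per-layer scan distance = 4730 / 0.08, so 59125 mm.
Scan time per layer = 59125 / 6430, so 9.1952 s.
Time per layer: 9.1952 + 7.8 → 16.9952 s.
5420 layers × 16.9952 s/layer = 92113.984 s, i.e. 25.59 hours.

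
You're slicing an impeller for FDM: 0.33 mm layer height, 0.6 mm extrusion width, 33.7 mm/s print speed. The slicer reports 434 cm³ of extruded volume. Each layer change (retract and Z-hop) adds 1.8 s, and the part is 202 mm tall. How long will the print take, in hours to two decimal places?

18.37 hours

Bead cross-section: 0.33 × 0.6 → 0.198 mm².
Total extruded path = 434000/0.198 = 2191919.2 mm.
Extrusion time = 2191919.2 / 33.7, so 65042.1 s.
Number of layers: 202 / 0.33 → 613 (rounded up).
Z-hop total: 613 × 1.8 → 1103.4 s.
Total = 65042.1 + 1103.4 = 66145.5 s = 18.37 hours.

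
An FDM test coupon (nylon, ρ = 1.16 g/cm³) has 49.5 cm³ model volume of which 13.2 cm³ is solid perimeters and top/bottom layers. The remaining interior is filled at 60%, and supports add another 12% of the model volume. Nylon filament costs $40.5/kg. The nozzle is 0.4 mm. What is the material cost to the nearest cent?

$1.92

Interior volume: 49.5 − 13.2 → 36.3 cm³.
Deposited infill = 0.60 × 36.3, so 21.78 cm³.
Support = 0.12 × 49.5 = 5.94 cm³.
Deposited volume: 13.2 + 21.78 + 5.94 → 40.92 cm³.
Mass = 40.92 × 1.16 = 47.4672 g.
Cost = 47.4672 g / 1000 × $40.5/kg = $1.92.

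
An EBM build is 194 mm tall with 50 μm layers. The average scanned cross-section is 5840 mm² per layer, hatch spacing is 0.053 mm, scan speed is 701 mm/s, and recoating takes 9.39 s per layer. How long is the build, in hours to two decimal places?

Layer count = ceil(194 / 0.05) = 3880.
Scan path per layer = 5840 / 0.053, so 110188.7 mm.
Beam time per layer: 110188.7 / 701 → 157.1879 s.
Time per layer: 157.1879 + 9.39 → 166.5779 s.
3880 layers × 166.5779 s/layer = 646322.252 s, i.e. 179.53 hours.

179.53 hours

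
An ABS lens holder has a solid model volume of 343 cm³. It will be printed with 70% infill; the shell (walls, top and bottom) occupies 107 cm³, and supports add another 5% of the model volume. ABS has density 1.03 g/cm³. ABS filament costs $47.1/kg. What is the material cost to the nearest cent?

Interior volume = 343 − 107, so 236 cm³.
Deposited infill = 0.70 × 236 = 165.2 cm³.
Support = 0.05 × 343 = 17.15 cm³.
Deposited volume = 107 + 165.2 + 17.15, so 289.35 cm³.
Mass = 289.35 × 1.03 = 298.0305 g.
At $47.1/kg: 298.0305/1000 × 47.1 = $14.04.

$14.04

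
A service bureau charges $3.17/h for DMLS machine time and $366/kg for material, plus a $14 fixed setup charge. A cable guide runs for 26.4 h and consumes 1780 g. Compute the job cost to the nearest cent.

$749.17

Time charge = 3.17 × 26.4, so $83.688.
Material cost = 366 × 1780/1000 = $651.48.
Adding setup: 83.688 + 651.48 + 14 → 749.168 ≈ $749.17.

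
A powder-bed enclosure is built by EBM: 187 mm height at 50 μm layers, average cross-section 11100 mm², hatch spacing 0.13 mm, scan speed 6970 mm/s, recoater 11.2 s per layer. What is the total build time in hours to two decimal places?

24.36 hours

Layer count = ceil(187 / 0.05) = 3740.
Scan path per layer: 11100 / 0.13 → 85384.6 mm.
Scan time per layer = 85384.6 / 6970, so 12.2503 s.
Layer cycle = 12.2503 + 11.2 = 23.4503 s.
Build time = 3740 × 23.4503 = 87704.122 s = 24.36 hours.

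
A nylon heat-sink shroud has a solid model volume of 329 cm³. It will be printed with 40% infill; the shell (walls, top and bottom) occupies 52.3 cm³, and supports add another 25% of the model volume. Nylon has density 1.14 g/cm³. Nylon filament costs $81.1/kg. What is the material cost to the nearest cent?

Infill region: 329 − 52.3 → 276.7 cm³.
Deposited infill: 0.40 × 276.7 → 110.68 cm³.
Support: 0.25 × 329 → 82.25 cm³.
Total printed volume = 52.3 + 110.68 + 82.25 = 245.23 cm³.
Mass = 245.23 × 1.14, so 279.5622 g.
Cost = 279.5622 g / 1000 × $81.1/kg = $22.67.

$22.67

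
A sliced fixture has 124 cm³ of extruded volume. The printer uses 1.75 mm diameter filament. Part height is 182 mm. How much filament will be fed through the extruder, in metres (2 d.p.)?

Cross-section of 1.75 mm filament: π·(1.75/2)² = 2.4053 mm².
L = 124000 mm³ / 2.4053 mm² = 51552.82 mm, i.e. 51.55 m.

51.55 m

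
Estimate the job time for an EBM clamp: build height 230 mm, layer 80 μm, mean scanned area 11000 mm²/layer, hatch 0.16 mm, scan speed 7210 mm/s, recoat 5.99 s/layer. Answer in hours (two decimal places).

Layers = ⌈230/0.08⌉ = 2875.
Hatch length per layer = 11000 / 0.16, so 68750 mm.
Scan time per layer = 68750 / 7210 = 9.5354 s.
Per-layer time: 9.5354 + 5.99 → 15.5254 s.
Build time = 2875 × 15.5254 = 44635.525 s = 12.40 hours.

12.40 hours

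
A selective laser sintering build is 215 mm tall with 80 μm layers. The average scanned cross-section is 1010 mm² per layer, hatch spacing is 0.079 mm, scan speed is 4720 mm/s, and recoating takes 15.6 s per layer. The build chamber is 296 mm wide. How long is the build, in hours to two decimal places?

13.67 hours

Layer count = ceil(215 / 0.08) = 2688.
Hatch length per layer = 1010 / 0.079 = 12784.8 mm.
Laser time per layer = 12784.8 / 4720, so 2.7086 s.
Per-layer time: 2.7086 + 15.6 → 18.3086 s.
2688 layers × 18.3086 s/layer = 49213.5168 s, i.e. 13.67 hours.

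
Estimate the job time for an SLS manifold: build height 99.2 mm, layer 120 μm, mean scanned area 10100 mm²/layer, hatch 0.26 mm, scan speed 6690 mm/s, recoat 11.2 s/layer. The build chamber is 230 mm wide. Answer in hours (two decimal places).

Number of layers: 99.2 / 0.12 → 827 (rounded up).
Hatch length per layer = 10100 / 0.26 = 38846.2 mm.
Per-layer scan time: 38846.2 / 6690 → 5.8066 s.
Layer cycle: 5.8066 + 11.2 → 17.0066 s.
Total: 827 × 17.0066 s = 14064.4582 s → 3.91 hours.

3.91 hours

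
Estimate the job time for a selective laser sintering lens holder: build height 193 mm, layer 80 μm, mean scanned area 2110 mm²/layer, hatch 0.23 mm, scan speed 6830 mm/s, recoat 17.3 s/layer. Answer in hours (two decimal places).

12.50 hours

Layer count = ceil(193 / 0.08) = 2413.
Per-layer scan distance: 2110 / 0.23 → 9173.9 mm.
Per-layer scan time = 9173.9 / 6830 = 1.3432 s.
Per-layer time = 1.3432 + 17.3, so 18.6432 s.
Total: 2413 × 18.6432 s = 44986.0416 s → 12.50 hours.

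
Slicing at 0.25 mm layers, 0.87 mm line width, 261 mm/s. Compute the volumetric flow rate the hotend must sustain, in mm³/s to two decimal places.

Bead cross-section = 0.25 × 0.87, so 0.2175 mm².
Volumetric flow = 261 × 0.2175 = 56.77 mm³/s.

56.77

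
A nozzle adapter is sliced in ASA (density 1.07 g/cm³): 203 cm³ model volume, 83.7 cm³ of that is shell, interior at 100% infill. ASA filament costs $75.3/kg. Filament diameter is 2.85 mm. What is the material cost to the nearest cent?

$16.36

Infill region: 203 − 83.7 → 119.3 cm³.
Deposited infill = 1.00 × 119.3 = 119.3 cm³.
Total extruded: 83.7 + 119.3 → 203 cm³.
Mass: 203 × 1.07 → 217.21 g.
At $75.3/kg: 217.21/1000 × 75.3 = $16.36.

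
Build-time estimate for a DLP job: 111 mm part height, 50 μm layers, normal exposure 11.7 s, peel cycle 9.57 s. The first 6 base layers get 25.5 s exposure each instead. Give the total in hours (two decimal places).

13.14 hours

Number of layers: 111 / 0.05 → 2220 (rounded up).
Base layers: 6 × (25.5 + 9.57) → 210.42 s.
Normal layers: 2214 × (11.7 + 9.57) → 47091.78 s.
Sum: 210.42 + 47091.78 = 47302.2 s → 13.14 hours.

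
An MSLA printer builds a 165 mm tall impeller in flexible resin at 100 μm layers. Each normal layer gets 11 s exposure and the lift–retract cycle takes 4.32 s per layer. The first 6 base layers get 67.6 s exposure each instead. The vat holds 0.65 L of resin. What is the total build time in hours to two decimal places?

Number of layers: 165 / 0.1 → 1650 (rounded up).
Burn-in layers = 6 × (67.6 + 4.32), so 431.52 s.
Remaining layers: 1644 × (11 + 4.32) → 25186.08 s.
Sum: 431.52 + 25186.08 = 25617.6 s → 7.12 hours.

7.12 hours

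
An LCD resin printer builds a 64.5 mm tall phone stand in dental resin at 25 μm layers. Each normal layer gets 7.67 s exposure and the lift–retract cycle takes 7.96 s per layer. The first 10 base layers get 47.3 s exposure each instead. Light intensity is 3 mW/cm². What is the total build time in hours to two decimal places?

11.31 hours

Number of layers: 64.5 / 0.025 → 2580 (rounded up).
Bottom layers: 10 × (47.3 + 7.96) → 552.6 s.
Remaining layers = 2570 × (7.67 + 7.96) = 40169.1 s.
Sum: 552.6 + 40169.1 = 40721.7 s → 11.31 hours.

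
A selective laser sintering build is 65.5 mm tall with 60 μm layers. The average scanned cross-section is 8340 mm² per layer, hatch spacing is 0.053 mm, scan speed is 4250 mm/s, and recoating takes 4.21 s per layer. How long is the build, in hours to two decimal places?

12.51 hours

Layer count = ceil(65.5 / 0.06) = 1092.
Hatch length per layer: 8340 / 0.053 → 157358.5 mm.
Scan time per layer = 157358.5 / 4250, so 37.0255 s.
Layer cycle = 37.0255 + 4.21, so 41.2355 s.
1092 layers × 41.2355 s/layer = 45029.166 s, i.e. 12.51 hours.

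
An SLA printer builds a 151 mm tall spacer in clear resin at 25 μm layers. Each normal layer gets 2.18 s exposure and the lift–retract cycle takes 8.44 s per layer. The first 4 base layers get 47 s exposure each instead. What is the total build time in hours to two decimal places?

Number of layers: 151 / 0.025 → 6040 (rounded up).
Burn-in layers = 4 × (47 + 8.44) = 221.76 s.
Normal layers = 6036 × (2.18 + 8.44) = 64102.32 s.
Sum: 221.76 + 64102.32 = 64324.08 s → 17.87 hours.

17.87 hours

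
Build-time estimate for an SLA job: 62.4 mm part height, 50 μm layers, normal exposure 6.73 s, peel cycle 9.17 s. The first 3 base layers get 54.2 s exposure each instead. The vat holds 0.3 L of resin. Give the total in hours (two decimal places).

Layer count = ceil(62.4 / 0.05) = 1248.
Bottom layers: 3 × (54.2 + 9.17) → 190.11 s.
Normal layers = 1245 × (6.73 + 9.17), so 19795.5 s.
Total = 190.11 + 19795.5 = 19985.61 s = 5.55 hours.

5.55 hours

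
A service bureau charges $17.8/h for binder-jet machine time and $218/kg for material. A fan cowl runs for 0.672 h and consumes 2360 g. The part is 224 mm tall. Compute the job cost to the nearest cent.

Machine cost = 17.8 × 0.672, so $11.9616.
Feedstock cost = 218 × 2360/1000, so $514.48.
Total = 11.9616 + 514.48 = 526.4416 ≈ $526.44.

$526.44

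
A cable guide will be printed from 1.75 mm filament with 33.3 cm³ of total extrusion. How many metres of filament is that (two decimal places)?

13.84 m

Filament cross-section = π × (1.75/2)² = 2.4053 mm².
L = 33300 mm³ / 2.4053 mm² = 13844.43 mm, i.e. 13.84 m.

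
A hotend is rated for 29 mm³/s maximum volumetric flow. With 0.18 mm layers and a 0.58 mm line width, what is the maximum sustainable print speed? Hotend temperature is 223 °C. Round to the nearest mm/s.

Extrusion cross-section: 0.18 × 0.58 → 0.1044 mm².
Max speed = 29 / 0.1044 = 277.78 ≈ 278 mm/s.

278 mm/s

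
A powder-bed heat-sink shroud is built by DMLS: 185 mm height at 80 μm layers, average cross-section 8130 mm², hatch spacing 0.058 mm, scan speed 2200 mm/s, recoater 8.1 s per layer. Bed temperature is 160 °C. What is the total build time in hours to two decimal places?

Layers = ⌈185/0.08⌉ = 2313.
Hatch length per layer = 8130 / 0.058 = 140172.4 mm.
Scan time per layer = 140172.4 / 2200 = 63.7147 s.
Per-layer time = 63.7147 + 8.1 = 71.8147 s.
Build time = 2313 × 71.8147 = 166107.4011 s = 46.14 hours.

46.14 hours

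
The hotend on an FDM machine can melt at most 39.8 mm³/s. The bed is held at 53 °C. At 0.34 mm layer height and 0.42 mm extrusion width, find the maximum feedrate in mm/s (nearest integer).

279 mm/s

A: 0.34 × 0.42 → 0.1428 mm².
Max speed = 39.8 / 0.1428 = 278.71 ≈ 279 mm/s.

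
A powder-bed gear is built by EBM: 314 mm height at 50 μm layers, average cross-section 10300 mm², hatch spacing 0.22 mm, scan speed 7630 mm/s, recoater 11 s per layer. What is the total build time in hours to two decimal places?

Layers = ⌈314/0.05⌉ = 6280.
Scan path per layer: 10300 / 0.22 → 46818.2 mm.
Scan time per layer: 46818.2 / 7630 → 6.1361 s.
Layer cycle: 6.1361 + 11 → 17.1361 s.
Total: 6280 × 17.1361 s = 107614.708 s → 29.89 hours.

29.89 hours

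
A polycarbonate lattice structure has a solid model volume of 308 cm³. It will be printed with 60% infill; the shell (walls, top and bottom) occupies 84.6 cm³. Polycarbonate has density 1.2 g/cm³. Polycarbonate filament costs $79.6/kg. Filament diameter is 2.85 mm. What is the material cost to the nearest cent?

$20.88

Infill region = 308 − 84.6 = 223.4 cm³.
Infill deposited: 0.60 × 223.4 → 134.04 cm³.
Total extruded = 84.6 + 134.04 = 218.64 cm³.
Mass = 218.64 × 1.2 = 262.368 g.
At $79.6/kg: 262.368/1000 × 79.6 = $20.88.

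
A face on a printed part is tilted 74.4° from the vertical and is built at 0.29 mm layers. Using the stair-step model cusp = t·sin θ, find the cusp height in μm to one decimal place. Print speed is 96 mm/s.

Cusp = layer height × sin(74.4°) = 0.29 × 0.9632 = 0.279328 mm = 279.3 μm.

279.3 μm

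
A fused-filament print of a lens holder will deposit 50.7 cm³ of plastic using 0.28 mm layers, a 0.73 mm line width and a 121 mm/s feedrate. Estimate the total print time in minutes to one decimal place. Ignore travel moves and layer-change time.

Line area = 0.28 × 0.73, so 0.2044 mm².
Total extruded path = 50700/0.2044 = 248043.1 mm.
Print-move time: 248043.1 / 121 → 2049.9 s.
That's 2049.9 s → 34.2 minutes.

34.2 minutes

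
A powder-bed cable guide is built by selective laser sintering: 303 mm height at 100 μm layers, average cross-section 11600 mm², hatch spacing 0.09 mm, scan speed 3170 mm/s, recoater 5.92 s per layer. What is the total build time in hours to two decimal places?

39.20 hours

Layer count = ceil(303 / 0.1) = 3030.
Hatch length per layer = 11600 / 0.09, so 128888.9 mm.
Per-layer scan time = 128888.9 / 3170, so 40.659 s.
Time per layer = 40.659 + 5.92 = 46.579 s.
Build time = 3030 × 46.579 = 141134.37 s = 39.20 hours.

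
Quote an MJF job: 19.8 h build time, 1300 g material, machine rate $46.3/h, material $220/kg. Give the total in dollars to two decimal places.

Machine cost = 46.3 × 19.8, so $916.74.
Material cost = 220 × 1300/1000, so $286.00.
Total = 916.74 + 286.00 = $1202.74.

$1202.74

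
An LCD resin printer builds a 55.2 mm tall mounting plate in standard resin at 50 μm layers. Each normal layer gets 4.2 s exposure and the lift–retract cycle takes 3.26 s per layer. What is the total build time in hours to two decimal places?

2.29 hours

Number of layers: 55.2 / 0.05 → 1104 (rounded up).
Each layer takes = 4.2 + 3.26 = 7.46 s.
Total = 1104 × 7.46 = 8235.84 s = 2.29 hours.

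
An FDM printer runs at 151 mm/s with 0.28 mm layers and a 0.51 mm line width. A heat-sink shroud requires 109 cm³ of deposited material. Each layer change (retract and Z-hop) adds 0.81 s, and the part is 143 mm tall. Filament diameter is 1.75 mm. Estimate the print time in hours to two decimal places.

Line area = 0.28 × 0.51, so 0.1428 mm².
Total extruded path = 109000/0.1428 = 763305.3 mm.
Time extruding = 763305.3 / 151, so 5055 s.
Layer count = ceil(143 / 0.28) = 511.
Z-hop total = 511 × 0.81 = 413.91 s.
Total = 5055 + 413.91 = 5468.91 s = 1.52 hours.

1.52 hours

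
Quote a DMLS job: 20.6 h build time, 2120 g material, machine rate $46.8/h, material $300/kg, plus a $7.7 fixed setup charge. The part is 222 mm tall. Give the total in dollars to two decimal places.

Time charge: 46.8 × 20.6 → $964.08.
Feedstock cost: 300 × 2120/1000 → $636.00.
Adding setup: 964.08 + 636.00 + 7.7 → $1607.78.

$1607.78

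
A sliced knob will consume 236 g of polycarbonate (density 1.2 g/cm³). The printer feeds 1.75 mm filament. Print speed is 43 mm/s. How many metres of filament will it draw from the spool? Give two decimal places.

81.76 m

Extruded volume: 236/1.2 = 196.6667 cm³ (196666.7 mm³).
Filament cross-section = π × (1.75/2)² = 2.4053 mm².
Length = 196666.7 / 2.4053 = 81763.9 mm = 81.76 m.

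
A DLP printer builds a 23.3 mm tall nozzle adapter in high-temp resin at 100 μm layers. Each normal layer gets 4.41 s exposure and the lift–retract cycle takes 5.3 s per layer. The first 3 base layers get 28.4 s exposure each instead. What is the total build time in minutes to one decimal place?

38.9 minutes

Number of layers: 23.3 / 0.1 → 233 (rounded up).
Burn-in layers = 3 × (28.4 + 5.3), so 101.1 s.
Normal layers = 230 × (4.41 + 5.3), so 2233.3 s.
Total = 101.1 + 2233.3 = 2334.4 s = 38.9 minutes.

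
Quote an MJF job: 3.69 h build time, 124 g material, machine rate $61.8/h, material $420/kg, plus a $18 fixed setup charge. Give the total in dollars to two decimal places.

$298.12

Machine-time cost = 61.8 × 3.69 = $228.042.
Feedstock cost: 420 × 124/1000 → $52.08.
Adding setup: 228.042 + 52.08 + 18 → 298.122 ≈ $298.12.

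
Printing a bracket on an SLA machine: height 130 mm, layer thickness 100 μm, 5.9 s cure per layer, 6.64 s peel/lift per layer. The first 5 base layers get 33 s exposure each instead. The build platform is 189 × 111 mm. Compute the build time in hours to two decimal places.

Layer count = ceil(130 / 0.1) = 1300.
Base layers = 5 × (33 + 6.64) = 198.2 s.
Normal layers = 1295 × (5.9 + 6.64), so 16239.3 s.
Total = 198.2 + 16239.3 = 16437.5 s = 4.57 hours.

4.57 hours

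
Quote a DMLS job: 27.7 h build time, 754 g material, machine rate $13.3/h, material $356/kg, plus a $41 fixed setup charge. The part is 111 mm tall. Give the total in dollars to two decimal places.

Machine cost: 13.3 × 27.7 → $368.41.
Feedstock cost = 356 × 754/1000, so $268.424.
Total = 368.41 + 268.424 + 41 = 677.834 ≈ $677.83.

$677.83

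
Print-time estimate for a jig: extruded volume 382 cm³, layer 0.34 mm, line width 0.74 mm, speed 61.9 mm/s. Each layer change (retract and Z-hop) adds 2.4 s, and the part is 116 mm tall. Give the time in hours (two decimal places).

Bead cross-section: 0.34 × 0.74 → 0.2516 mm².
Total extruded path = 382000/0.2516 = 1518283 mm.
Extrusion time = 1518283 / 61.9, so 24528 s.
Layers = ⌈116/0.34⌉ = 342.
Non-print overhead = 342 × 2.4 = 820.8 s.
Total = 24528 + 820.8 = 25348.8 s = 7.04 hours.

7.04 hours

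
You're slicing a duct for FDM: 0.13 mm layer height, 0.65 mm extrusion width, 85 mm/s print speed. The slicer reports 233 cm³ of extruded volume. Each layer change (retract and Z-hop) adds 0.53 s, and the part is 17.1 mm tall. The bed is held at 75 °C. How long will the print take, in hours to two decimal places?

9.03 hours

Extrusion cross-section = 0.13 × 0.65 = 0.0845 mm².
Toolpath length = 233 cm³ / 0.0845 mm² = 233000 / 0.0845 = 2757396.4 mm.
Time extruding: 2757396.4 / 85 → 32440 s.
Number of layers: 17.1 / 0.13 → 132 (rounded up).
Layer-change overhead = 132 × 0.53 = 69.96 s.
Total = 32440 + 69.96 = 32509.96 s = 9.03 hours.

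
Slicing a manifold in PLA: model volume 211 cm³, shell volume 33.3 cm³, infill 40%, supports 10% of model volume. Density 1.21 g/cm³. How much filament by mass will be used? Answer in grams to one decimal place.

151.8 g

Infill region = 211 − 33.3 = 177.7 cm³.
Infill volume = 0.40 × 177.7, so 71.08 cm³.
Support = 0.10 × 211, so 21.1 cm³.
Total printed volume = 33.3 + 71.08 + 21.1, so 125.48 cm³.
Mass = 125.48 × 1.21, so 151.8308 g.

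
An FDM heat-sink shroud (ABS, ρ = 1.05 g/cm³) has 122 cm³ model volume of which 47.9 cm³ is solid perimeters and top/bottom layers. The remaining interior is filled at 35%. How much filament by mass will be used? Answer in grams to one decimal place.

Interior volume = 122 − 47.9 = 74.1 cm³.
Deposited infill = 0.35 × 74.1, so 25.935 cm³.
Total extruded: 47.9 + 25.935 → 73.835 cm³.
Mass = 73.835 × 1.05 = 77.52675 g.

77.5 g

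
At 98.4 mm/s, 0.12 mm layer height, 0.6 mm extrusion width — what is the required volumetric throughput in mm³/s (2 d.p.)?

7.08

Bead cross-section = 0.12 × 0.6, so 0.072 mm².
Q = v·A = 98.4 × 0.072 = 7.08 mm³/s.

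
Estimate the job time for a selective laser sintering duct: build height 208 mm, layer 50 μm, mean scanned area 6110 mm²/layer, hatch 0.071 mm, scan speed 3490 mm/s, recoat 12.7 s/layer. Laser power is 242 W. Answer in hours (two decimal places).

43.17 hours

Layers = ⌈208/0.05⌉ = 4160.
Per-layer scan distance = 6110 / 0.071 = 86056.3 mm.
Laser time per layer: 86056.3 / 3490 → 24.658 s.
Layer cycle = 24.658 + 12.7 = 37.358 s.
Total: 4160 × 37.358 s = 155409.28 s → 43.17 hours.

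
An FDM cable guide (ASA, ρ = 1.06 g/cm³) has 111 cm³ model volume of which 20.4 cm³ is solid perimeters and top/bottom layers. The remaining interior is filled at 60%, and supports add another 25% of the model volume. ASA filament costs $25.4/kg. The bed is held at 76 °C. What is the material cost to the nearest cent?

$2.76

Infill region: 111 − 20.4 → 90.6 cm³.
Infill volume: 0.60 × 90.6 → 54.36 cm³.
Support: 0.25 × 111 → 27.75 cm³.
Total extruded = 20.4 + 54.36 + 27.75 = 102.51 cm³.
Mass = 102.51 × 1.06, so 108.6606 g.
Cost = 108.6606 g / 1000 × $25.4/kg = $2.76.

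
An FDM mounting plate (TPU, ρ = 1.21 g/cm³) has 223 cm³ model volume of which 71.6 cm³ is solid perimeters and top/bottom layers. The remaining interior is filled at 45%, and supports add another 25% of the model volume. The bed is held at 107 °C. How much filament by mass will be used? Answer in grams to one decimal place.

236.5 g

Volume inside the shell = 223 − 71.6, so 151.4 cm³.
Deposited infill = 0.45 × 151.4, so 68.13 cm³.
Support = 0.25 × 223, so 55.75 cm³.
Total printed volume = 71.6 + 68.13 + 55.75 = 195.48 cm³.
Mass = 195.48 × 1.21, so 236.5308 g.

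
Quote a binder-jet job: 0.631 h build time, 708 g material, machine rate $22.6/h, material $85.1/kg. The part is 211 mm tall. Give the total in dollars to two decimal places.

Time charge: 22.6 × 0.631 → $14.2606.
Material cost = 85.1 × 708/1000, so $60.2508.
Total = 14.2606 + 60.2508 = 74.5114 ≈ $74.51.

$74.51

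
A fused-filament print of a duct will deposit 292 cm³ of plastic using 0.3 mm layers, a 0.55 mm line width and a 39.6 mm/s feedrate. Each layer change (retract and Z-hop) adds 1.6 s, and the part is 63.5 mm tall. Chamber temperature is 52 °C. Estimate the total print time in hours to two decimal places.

Extrusion cross-section: 0.3 × 0.55 → 0.165 mm².
Total extruded path = 292000/0.165 = 1769697 mm.
Extrusion time: 1769697 / 39.6 → 44689.3 s.
Layer count = ceil(63.5 / 0.3) = 212.
Non-print overhead = 212 × 1.6, so 339.2 s.
Altogether 44689.3 + 339.2 = 45028.5 s, i.e. 12.51 hours.

12.51 hours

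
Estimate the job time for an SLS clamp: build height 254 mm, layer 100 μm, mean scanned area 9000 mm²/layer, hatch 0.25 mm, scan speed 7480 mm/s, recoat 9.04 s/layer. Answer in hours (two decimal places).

9.77 hours

Layers = ⌈254/0.1⌉ = 2540.
Hatch length per layer = 9000 / 0.25, so 36000 mm.
Scan time per layer = 36000 / 7480 = 4.8128 s.
Layer cycle: 4.8128 + 9.04 → 13.8528 s.
Total: 2540 × 13.8528 s = 35186.112 s → 9.77 hours.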